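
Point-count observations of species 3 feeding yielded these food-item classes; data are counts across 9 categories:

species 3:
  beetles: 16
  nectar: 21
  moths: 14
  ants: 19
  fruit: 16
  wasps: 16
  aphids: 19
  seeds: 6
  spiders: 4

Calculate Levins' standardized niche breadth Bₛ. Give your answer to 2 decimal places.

0.86

Proportions for species 3 (n=131): 16/131=0.1221, 21/131=0.1603, 14/131=0.1069, 19/131=0.1450, 16/131=0.1221, 16/131=0.1221, 19/131=0.1450, 6/131=0.0458, 4/131=0.0305
Σpᵢ² = 0.1221² + 0.1603² + 0.1069² + 0.1450² + 0.1221² + 0.1221² + 0.1450² + 0.0458² + 0.0305² = 0.014908 + 0.025696 + 0.011428 + 0.021025 + 0.014908 + 0.014908 + 0.021025 + 0.002098 + 0.000930 = 0.126926
B = 1 / 0.126926 = 7.8786
Bₛ = (B − 1)/(n − 1) = (7.8786 − 1)/(9 − 1) = 6.8786/8 = 0.8598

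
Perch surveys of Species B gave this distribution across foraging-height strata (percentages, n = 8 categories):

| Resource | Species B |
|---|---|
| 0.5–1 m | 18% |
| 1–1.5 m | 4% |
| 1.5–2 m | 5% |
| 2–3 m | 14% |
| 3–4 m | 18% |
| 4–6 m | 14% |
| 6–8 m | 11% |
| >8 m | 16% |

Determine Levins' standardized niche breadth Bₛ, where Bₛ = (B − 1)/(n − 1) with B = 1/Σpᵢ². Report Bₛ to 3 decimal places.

Convert percentages to proportions (divide by 100).
Σpᵢ² = 0.18² + 0.04² + 0.05² + 0.14² + 0.18² + 0.14² + 0.11² + 0.16² = 0.0324 + 0.0016 + 0.0025 + 0.0196 + 0.0324 + 0.0196 + 0.0121 + 0.0256 = 0.1458
B = 1 / 0.1458 = 6.85871
Bₛ = (B − 1)/(n − 1) = (6.85871 − 1)/(8 − 1) = 5.85871/7 = 0.83696

0.837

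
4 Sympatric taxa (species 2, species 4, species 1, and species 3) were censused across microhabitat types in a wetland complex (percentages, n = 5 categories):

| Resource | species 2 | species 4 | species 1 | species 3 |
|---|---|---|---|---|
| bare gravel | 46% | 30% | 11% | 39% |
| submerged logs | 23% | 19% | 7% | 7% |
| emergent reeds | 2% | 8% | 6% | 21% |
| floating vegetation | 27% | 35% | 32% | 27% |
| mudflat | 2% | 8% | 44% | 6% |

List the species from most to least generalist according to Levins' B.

species 4 > species 3 > species 1 > species 2

Convert percentages to proportions (divide by 100).
Σp_2ᵢ² = 0.46² + 0.23² + 0.02² + 0.27² + 0.02² = 0.2116 + 0.0529 + 0.0004 + 0.0729 + 0.0004 = 0.3382
B_2 = 1 / 0.3382 = 2.9568
Σp_4ᵢ² = 0.30² + 0.19² + 0.08² + 0.35² + 0.08² = 0.0900 + 0.0361 + 0.0064 + 0.1225 + 0.0064 = 0.2614
B_4 = 1 / 0.2614 = 3.8256
Σp_1ᵢ² = 0.11² + 0.07² + 0.06² + 0.32² + 0.44² = 0.0121 + 0.0049 + 0.0036 + 0.1024 + 0.1936 = 0.3166
B_1 = 1 / 0.3166 = 3.1586
Σp_3ᵢ² = 0.39² + 0.07² + 0.21² + 0.27² + 0.06² = 0.1521 + 0.0049 + 0.0441 + 0.0729 + 0.0036 = 0.2776
B_3 = 1 / 0.2776 = 3.6023
Ranking by B (broadest → narrowest): species 4 (3.83) > species 3 (3.60) > species 1 (3.16) > species 2 (2.96)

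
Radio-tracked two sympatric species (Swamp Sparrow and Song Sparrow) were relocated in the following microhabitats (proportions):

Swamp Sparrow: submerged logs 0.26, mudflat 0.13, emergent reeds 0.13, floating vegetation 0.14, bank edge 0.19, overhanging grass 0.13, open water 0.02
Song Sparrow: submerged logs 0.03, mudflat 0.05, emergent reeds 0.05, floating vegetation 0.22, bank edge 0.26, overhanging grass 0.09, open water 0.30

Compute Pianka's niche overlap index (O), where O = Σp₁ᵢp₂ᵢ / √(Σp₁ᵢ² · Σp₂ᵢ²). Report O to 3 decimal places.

0.606

Σ p₁ᵢp₂ᵢ = 0.0078 + 0.0065 + 0.0065 + 0.0308 + 0.0494 + 0.0117 + 0.0060 = 0.1187
Σp_1ᵢ² = 0.26² + 0.13² + 0.13² + 0.14² + 0.19² + 0.13² + 0.02² = 0.0676 + 0.0169 + 0.0169 + 0.0196 + 0.0361 + 0.0169 + 0.0004 = 0.1744
Σp_2ᵢ² = 0.03² + 0.05² + 0.05² + 0.22² + 0.26² + 0.09² + 0.30² = 0.0009 + 0.0025 + 0.0025 + 0.0484 + 0.0676 + 0.0081 + 0.0900 = 0.2200
O = 0.1187 / √(0.1744 × 0.2200) = 0.1187 / 0.195878 = 0.60599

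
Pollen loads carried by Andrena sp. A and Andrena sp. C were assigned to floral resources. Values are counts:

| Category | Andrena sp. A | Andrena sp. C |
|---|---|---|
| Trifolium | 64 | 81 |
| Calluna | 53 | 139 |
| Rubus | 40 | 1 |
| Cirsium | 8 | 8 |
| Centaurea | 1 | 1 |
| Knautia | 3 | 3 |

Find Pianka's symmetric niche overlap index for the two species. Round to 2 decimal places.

0.85

Proportions for Andrena sp. A (n=169): 64/169=0.3787, 53/169=0.3136, 40/169=0.2367, 8/169=0.0473, 1/169=0.0059, 3/169=0.0178
Proportions for Andrena sp. C (n=233): 81/233=0.3476, 139/233=0.5966, 1/233=0.0043, 8/233=0.0343, 1/233=0.0043, 3/233=0.0129
Σ p₁ᵢp₂ᵢ = 0.131636 + 0.187094 + 0.001018 + 0.001622 + 0.000025 + 0.000230 = 0.321625
Σp_1ᵢ² = 0.3787² + 0.3136² + 0.2367² + 0.0473² + 0.0059² + 0.0178² = 0.143414 + 0.098345 + 0.056027 + 0.002237 + 0.000035 + 0.000317 = 0.300375
Σp_2ᵢ² = 0.3476² + 0.5966² + 0.0043² + 0.0343² + 0.0043² + 0.0129² = 0.120826 + 0.355932 + 0.000018 + 0.001176 + 0.000018 + 0.000166 = 0.478136
O = 0.321625 / √(0.300375 × 0.478136) = 0.321625 / 0.3789724 = 0.8487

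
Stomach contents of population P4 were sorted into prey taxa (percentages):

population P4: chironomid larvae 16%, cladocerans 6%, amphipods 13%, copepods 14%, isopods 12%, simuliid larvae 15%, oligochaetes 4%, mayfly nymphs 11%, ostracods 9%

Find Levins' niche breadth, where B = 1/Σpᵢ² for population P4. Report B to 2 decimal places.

Convert percentages to proportions (divide by 100).
Σpᵢ² = 0.16² + 0.06² + 0.13² + 0.14² + 0.12² + 0.15² + 0.04² + 0.11² + 0.09² = 0.0256 + 0.0036 + 0.0169 + 0.0196 + 0.0144 + 0.0225 + 0.0016 + 0.0121 + 0.0081 = 0.1244
B = 1 / 0.1244 = 8.0386

8.04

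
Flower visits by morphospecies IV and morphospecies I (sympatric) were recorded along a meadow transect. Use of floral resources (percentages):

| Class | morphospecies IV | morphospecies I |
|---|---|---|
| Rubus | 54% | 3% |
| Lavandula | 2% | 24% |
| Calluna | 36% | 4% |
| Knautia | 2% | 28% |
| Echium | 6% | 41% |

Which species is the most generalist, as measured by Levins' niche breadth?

morphospecies I

Convert percentages to proportions (divide by 100).
Σp_IVᵢ² = 0.54² + 0.02² + 0.36² + 0.02² + 0.06² = 0.2916 + 0.0004 + 0.1296 + 0.0004 + 0.0036 = 0.4256
B_IV = 1 / 0.4256 = 2.3496
Σp_Iᵢ² = 0.03² + 0.24² + 0.04² + 0.28² + 0.41² = 0.0009 + 0.0576 + 0.0016 + 0.0784 + 0.1681 = 0.3066
B_I = 1 / 0.3066 = 3.2616
Highest B → broadest niche (most generalist): morphospecies I (B = 3.26).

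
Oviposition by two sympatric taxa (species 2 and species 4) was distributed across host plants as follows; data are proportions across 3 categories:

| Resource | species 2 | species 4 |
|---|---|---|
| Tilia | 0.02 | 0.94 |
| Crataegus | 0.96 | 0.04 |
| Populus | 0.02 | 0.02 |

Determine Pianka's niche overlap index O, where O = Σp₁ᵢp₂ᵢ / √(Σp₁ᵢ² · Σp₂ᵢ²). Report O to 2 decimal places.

Σ p₁ᵢp₂ᵢ = 0.0188 + 0.0384 + 0.0004 = 0.0576
Σp_1ᵢ² = 0.02² + 0.96² + 0.02² = 0.0004 + 0.9216 + 0.0004 = 0.9224
Σp_2ᵢ² = 0.94² + 0.04² + 0.02² = 0.8836 + 0.0016 + 0.0004 = 0.8856
O = 0.0576 / √(0.9224 × 0.8856) = 0.0576 / 0.90381 = 0.0637

0.06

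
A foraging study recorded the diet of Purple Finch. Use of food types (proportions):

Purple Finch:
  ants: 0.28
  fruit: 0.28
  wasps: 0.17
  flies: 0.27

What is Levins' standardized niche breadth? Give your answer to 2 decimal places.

Σpᵢ² = 0.28² + 0.28² + 0.17² + 0.27² = 0.0784 + 0.0784 + 0.0289 + 0.0729 = 0.2586
B = 1 / 0.2586 = 3.8670
Bₛ = (B − 1)/(n − 1) = (3.8670 − 1)/(4 − 1) = 2.8670/3 = 0.9557

0.96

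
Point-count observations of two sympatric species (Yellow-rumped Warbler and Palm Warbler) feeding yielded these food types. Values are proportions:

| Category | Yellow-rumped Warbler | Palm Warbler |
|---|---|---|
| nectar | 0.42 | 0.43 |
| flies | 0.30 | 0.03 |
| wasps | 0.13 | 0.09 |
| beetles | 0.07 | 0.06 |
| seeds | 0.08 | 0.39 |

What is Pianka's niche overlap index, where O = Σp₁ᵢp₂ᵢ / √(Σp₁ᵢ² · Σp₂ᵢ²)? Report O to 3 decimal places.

0.738

Σ p₁ᵢp₂ᵢ = 0.1806 + 0.0090 + 0.0117 + 0.0042 + 0.0312 = 0.2367
Σp_1ᵢ² = 0.42² + 0.30² + 0.13² + 0.07² + 0.08² = 0.1764 + 0.0900 + 0.0169 + 0.0049 + 0.0064 = 0.2946
Σp_2ᵢ² = 0.43² + 0.03² + 0.09² + 0.06² + 0.39² = 0.1849 + 0.0009 + 0.0081 + 0.0036 + 0.1521 = 0.3496
O = 0.2367 / √(0.2946 × 0.3496) = 0.2367 / 0.320924 = 0.73756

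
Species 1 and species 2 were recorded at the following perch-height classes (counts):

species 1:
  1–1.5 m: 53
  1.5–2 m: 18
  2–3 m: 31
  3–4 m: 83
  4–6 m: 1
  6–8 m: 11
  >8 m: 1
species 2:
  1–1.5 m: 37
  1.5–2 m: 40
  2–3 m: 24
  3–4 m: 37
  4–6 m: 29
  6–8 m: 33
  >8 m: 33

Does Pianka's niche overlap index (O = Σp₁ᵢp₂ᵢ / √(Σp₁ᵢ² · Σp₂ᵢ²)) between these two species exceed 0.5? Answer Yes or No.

Proportions for species 1 (n=198): 53/198=0.2677, 18/198=0.0909, 31/198=0.1566, 83/198=0.4192, 1/198=0.0051, 11/198=0.0556, 1/198=0.0051
Proportions for species 2 (n=233): 37/233=0.1588, 40/233=0.1717, 24/233=0.1030, 37/233=0.1588, 29/233=0.1245, 33/233=0.1416, 33/233=0.1416
Σ p₁ᵢp₂ᵢ = 0.042511 + 0.015608 + 0.016130 + 0.066569 + 0.000635 + 0.007873 + 0.000722 = 0.150048
Σp_1ᵢ² = 0.2677² + 0.0909² + 0.1566² + 0.4192² + 0.0051² + 0.0556² + 0.0051² = 0.071663 + 0.008263 + 0.024524 + 0.175729 + 0.000026 + 0.003091 + 0.000026 = 0.283322
Σp_2ᵢ² = 0.1588² + 0.1717² + 0.1030² + 0.1588² + 0.1245² + 0.1416² + 0.1416² = 0.025217 + 0.029481 + 0.010609 + 0.025217 + 0.015500 + 0.020051 + 0.020051 = 0.146126
O = 0.150048 / √(0.283322 × 0.146126) = 0.150048 / 0.2034716 = 0.7374
O = 0.7374 > 0.5 → Yes.

Yes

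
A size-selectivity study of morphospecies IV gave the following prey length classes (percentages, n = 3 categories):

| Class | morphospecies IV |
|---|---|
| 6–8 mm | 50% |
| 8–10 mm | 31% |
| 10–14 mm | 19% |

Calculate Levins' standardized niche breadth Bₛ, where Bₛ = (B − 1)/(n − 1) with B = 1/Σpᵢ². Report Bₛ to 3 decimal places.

Convert percentages to proportions (divide by 100).
Σpᵢ² = 0.50² + 0.31² + 0.19² = 0.2500 + 0.0961 + 0.0361 = 0.3822
B = 1 / 0.3822 = 2.61643
Bₛ = (B − 1)/(n − 1) = (2.61643 − 1)/(3 − 1) = 1.61643/2 = 0.80822

0.808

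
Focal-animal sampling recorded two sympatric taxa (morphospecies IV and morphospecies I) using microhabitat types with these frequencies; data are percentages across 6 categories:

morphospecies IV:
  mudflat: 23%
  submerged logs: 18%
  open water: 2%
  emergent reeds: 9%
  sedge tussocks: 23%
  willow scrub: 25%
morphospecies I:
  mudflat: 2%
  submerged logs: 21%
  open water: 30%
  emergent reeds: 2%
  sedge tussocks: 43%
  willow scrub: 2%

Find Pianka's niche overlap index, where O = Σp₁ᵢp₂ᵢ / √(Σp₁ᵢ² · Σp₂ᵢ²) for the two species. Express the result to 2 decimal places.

Convert percentages to proportions (divide by 100).
Σ p₁ᵢp₂ᵢ = 0.0046 + 0.0378 + 0.0060 + 0.0018 + 0.0989 + 0.0050 = 0.1541
Σp_1ᵢ² = 0.23² + 0.18² + 0.02² + 0.09² + 0.23² + 0.25² = 0.0529 + 0.0324 + 0.0004 + 0.0081 + 0.0529 + 0.0625 = 0.2092
Σp_2ᵢ² = 0.02² + 0.21² + 0.30² + 0.02² + 0.43² + 0.02² = 0.0004 + 0.0441 + 0.0900 + 0.0004 + 0.1849 + 0.0004 = 0.3202
O = 0.1541 / √(0.2092 × 0.3202) = 0.1541 / 0.25882 = 0.5954

0.60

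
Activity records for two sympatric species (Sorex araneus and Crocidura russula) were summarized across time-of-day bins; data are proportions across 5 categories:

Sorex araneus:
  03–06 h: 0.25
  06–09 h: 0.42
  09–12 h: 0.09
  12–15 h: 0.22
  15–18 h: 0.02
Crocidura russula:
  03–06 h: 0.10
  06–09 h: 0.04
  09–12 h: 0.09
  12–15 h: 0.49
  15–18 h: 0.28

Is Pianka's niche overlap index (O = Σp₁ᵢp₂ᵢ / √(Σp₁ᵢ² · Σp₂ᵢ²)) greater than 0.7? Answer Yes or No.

Σ p₁ᵢp₂ᵢ = 0.0250 + 0.0168 + 0.0081 + 0.1078 + 0.0056 = 0.1633
Σp_1ᵢ² = 0.25² + 0.42² + 0.09² + 0.22² + 0.02² = 0.0625 + 0.1764 + 0.0081 + 0.0484 + 0.0004 = 0.2958
Σp_2ᵢ² = 0.10² + 0.04² + 0.09² + 0.49² + 0.28² = 0.0100 + 0.0016 + 0.0081 + 0.2401 + 0.0784 = 0.3382
O = 0.1633 / √(0.2958 × 0.3382) = 0.1633 / 0.31629 = 0.5163
O = 0.5163 < 0.7 → No.

No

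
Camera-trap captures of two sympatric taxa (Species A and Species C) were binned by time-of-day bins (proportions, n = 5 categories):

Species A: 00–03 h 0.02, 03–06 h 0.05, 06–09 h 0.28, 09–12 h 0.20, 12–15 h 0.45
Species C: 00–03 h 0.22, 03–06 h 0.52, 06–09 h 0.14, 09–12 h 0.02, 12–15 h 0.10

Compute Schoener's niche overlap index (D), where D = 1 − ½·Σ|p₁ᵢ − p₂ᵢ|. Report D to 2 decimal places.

0.33

Σ|p₁ᵢ − p₂ᵢ| = 0.20 + 0.47 + 0.14 + 0.18 + 0.35 = 1.34
D = 1 − ½ × 1.34 = 1 − 0.670 = 0.3300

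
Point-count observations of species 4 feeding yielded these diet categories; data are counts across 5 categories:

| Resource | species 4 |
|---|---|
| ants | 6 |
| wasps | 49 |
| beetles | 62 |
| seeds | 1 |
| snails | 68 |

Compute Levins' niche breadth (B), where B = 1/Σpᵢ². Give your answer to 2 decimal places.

3.17

Proportions for species 4 (n=186): 6/186=0.0323, 49/186=0.2634, 62/186=0.3333, 1/186=0.0054, 68/186=0.3656
Σpᵢ² = 0.0323² + 0.2634² + 0.3333² + 0.0054² + 0.3656² = 0.001043 + 0.069380 + 0.111089 + 0.000029 + 0.133663 = 0.315204
B = 1 / 0.315204 = 3.1725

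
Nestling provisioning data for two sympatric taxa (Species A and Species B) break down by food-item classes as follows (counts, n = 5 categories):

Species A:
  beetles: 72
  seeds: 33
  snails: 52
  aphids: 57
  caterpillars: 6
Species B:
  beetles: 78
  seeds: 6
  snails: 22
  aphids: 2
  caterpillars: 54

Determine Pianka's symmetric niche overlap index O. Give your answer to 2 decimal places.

Proportions for Species A (n=220): 72/220=0.3273, 33/220=0.1500, 52/220=0.2364, 57/220=0.2591, 6/220=0.0273
Proportions for Species B (n=162): 78/162=0.4815, 6/162=0.0370, 22/162=0.1358, 2/162=0.0123, 54/162=0.3333
Σ p₁ᵢp₂ᵢ = 0.157595 + 0.005550 + 0.032103 + 0.003187 + 0.009099 = 0.207534
Σp_1ᵢ² = 0.3273² + 0.1500² + 0.2364² + 0.2591² + 0.0273² = 0.107125 + 0.022500 + 0.055885 + 0.067133 + 0.000745 = 0.253388
Σp_2ᵢ² = 0.4815² + 0.0370² + 0.1358² + 0.0123² + 0.3333² = 0.231842 + 0.001369 + 0.018442 + 0.000151 + 0.111089 = 0.362893
O = 0.207534 / √(0.253388 × 0.362893) = 0.207534 / 0.3032371 = 0.6844

0.68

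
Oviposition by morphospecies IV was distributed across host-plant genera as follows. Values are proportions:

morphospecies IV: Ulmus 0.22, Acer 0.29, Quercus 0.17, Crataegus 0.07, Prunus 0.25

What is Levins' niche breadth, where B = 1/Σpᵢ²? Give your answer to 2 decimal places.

Σpᵢ² = 0.22² + 0.29² + 0.17² + 0.07² + 0.25² = 0.0484 + 0.0841 + 0.0289 + 0.0049 + 0.0625 = 0.2288
B = 1 / 0.2288 = 4.3706

4.37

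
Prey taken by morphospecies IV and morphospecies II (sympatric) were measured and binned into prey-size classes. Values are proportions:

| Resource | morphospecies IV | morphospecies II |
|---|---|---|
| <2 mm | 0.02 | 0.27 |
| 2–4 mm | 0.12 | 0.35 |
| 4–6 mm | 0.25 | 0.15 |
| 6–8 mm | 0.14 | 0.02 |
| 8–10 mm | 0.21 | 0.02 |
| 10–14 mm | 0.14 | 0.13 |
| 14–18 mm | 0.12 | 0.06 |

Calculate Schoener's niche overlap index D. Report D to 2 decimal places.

Σ|p₁ᵢ − p₂ᵢ| = 0.25 + 0.23 + 0.10 + 0.12 + 0.19 + 0.01 + 0.06 = 0.96
D = 1 − ½ × 0.96 = 1 − 0.480 = 0.5200

0.52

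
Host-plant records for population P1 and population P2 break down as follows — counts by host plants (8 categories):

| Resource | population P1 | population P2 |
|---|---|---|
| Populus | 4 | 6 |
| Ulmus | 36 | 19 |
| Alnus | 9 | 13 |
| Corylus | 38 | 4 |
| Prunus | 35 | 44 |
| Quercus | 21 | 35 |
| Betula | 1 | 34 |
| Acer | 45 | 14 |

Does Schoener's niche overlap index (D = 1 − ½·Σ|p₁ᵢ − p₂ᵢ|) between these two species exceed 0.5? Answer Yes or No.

Yes

Proportions for population P1 (n=189): 4/189=0.0212, 36/189=0.1905, 9/189=0.0476, 38/189=0.2011, 35/189=0.1852, 21/189=0.1111, 1/189=0.0053, 45/189=0.2381
Proportions for population P2 (n=169): 6/169=0.0355, 19/169=0.1124, 13/169=0.0769, 4/169=0.0237, 44/169=0.2604, 35/169=0.2071, 34/169=0.2012, 14/169=0.0828
Σ|p₁ᵢ − p₂ᵢ| = 0.0143 + 0.0781 + 0.0293 + 0.1774 + 0.0752 + 0.0960 + 0.1959 + 0.1553 = 0.8215
D = 1 − ½ × 0.8215 = 1 − 0.41075 = 0.58925
D = 0.58925 > 0.5 → Yes.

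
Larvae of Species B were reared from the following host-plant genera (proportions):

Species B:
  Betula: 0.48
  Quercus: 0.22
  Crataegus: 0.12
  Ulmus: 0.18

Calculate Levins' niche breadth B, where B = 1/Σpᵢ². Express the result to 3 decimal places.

Σpᵢ² = 0.48² + 0.22² + 0.12² + 0.18² = 0.2304 + 0.0484 + 0.0144 + 0.0324 = 0.3256
B = 1 / 0.3256 = 3.07125

3.071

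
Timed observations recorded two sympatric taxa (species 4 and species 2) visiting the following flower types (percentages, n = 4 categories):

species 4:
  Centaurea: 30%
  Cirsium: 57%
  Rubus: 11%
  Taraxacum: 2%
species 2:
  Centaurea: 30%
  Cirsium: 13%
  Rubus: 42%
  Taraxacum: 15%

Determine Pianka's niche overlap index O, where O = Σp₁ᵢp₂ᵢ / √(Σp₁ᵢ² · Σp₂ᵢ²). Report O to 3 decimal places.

Convert percentages to proportions (divide by 100).
Σ p₁ᵢp₂ᵢ = 0.0900 + 0.0741 + 0.0462 + 0.0030 = 0.2133
Σp_1ᵢ² = 0.30² + 0.57² + 0.11² + 0.02² = 0.0900 + 0.3249 + 0.0121 + 0.0004 = 0.4274
Σp_2ᵢ² = 0.30² + 0.13² + 0.42² + 0.15² = 0.0900 + 0.0169 + 0.1764 + 0.0225 = 0.3058
O = 0.2133 / √(0.4274 × 0.3058) = 0.2133 / 0.361523 = 0.59000

0.590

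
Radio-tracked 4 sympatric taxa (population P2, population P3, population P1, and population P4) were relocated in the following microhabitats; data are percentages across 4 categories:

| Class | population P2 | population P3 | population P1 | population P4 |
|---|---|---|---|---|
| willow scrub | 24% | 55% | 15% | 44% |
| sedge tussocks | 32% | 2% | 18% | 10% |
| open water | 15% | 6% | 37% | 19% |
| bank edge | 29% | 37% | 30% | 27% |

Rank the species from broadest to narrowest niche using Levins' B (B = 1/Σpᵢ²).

population P2 > population P1 > population P4 > population P3

Convert percentages to proportions (divide by 100).
Σp_P2ᵢ² = 0.24² + 0.32² + 0.15² + 0.29² = 0.0576 + 0.1024 + 0.0225 + 0.0841 = 0.2666
B_P2 = 1 / 0.2666 = 3.7509
Σp_P3ᵢ² = 0.55² + 0.02² + 0.06² + 0.37² = 0.3025 + 0.0004 + 0.0036 + 0.1369 = 0.4434
B_P3 = 1 / 0.4434 = 2.2553
Σp_P1ᵢ² = 0.15² + 0.18² + 0.37² + 0.30² = 0.0225 + 0.0324 + 0.1369 + 0.0900 = 0.2818
B_P1 = 1 / 0.2818 = 3.5486
Σp_P4ᵢ² = 0.44² + 0.10² + 0.19² + 0.27² = 0.1936 + 0.0100 + 0.0361 + 0.0729 = 0.3126
B_P4 = 1 / 0.3126 = 3.1990
Ranking by B (broadest → narrowest): population P2 (3.75) > population P1 (3.55) > population P4 (3.20) > population P3 (2.26)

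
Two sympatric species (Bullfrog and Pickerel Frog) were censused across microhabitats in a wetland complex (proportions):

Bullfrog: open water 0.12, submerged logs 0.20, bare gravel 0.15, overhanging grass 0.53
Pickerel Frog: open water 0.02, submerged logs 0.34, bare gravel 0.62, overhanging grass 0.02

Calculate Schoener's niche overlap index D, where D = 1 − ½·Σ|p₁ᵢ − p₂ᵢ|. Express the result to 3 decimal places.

0.390

Σ|p₁ᵢ − p₂ᵢ| = 0.10 + 0.14 + 0.47 + 0.51 = 1.22
D = 1 − ½ × 1.22 = 1 − 0.610 = 0.39000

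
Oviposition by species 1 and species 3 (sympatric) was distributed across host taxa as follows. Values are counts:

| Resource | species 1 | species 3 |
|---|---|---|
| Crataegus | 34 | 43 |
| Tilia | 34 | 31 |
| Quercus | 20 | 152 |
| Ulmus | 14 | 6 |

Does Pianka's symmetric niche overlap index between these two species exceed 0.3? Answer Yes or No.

Proportions for species 1 (n=102): 34/102=0.3333, 34/102=0.3333, 20/102=0.1961, 14/102=0.1373
Proportions for species 3 (n=232): 43/232=0.1853, 31/232=0.1336, 152/232=0.6552, 6/232=0.0259
Σ p₁ᵢp₂ᵢ = 0.061760 + 0.044529 + 0.128485 + 0.003556 = 0.238330
Σp_1ᵢ² = 0.3333² + 0.3333² + 0.1961² + 0.1373² = 0.111089 + 0.111089 + 0.038455 + 0.018851 = 0.279484
Σp_2ᵢ² = 0.1853² + 0.1336² + 0.6552² + 0.0259² = 0.034336 + 0.017849 + 0.429287 + 0.000671 = 0.482143
O = 0.238330 / √(0.279484 × 0.482143) = 0.238330 / 0.3670848 = 0.6493
O = 0.6493 > 0.3 → Yes.

Yes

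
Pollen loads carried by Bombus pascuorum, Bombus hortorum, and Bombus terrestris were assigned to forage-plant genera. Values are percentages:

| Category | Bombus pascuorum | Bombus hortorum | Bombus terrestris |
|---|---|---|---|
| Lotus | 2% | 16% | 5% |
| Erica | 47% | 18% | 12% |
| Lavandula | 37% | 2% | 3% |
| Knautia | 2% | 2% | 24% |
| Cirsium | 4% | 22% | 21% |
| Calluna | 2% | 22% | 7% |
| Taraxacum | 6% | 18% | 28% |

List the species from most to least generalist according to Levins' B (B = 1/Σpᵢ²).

Convert percentages to proportions (divide by 100).
Σp_pascᵢ² = 0.02² + 0.47² + 0.37² + 0.02² + 0.04² + 0.02² + 0.06² = 0.0004 + 0.2209 + 0.1369 + 0.0004 + 0.0016 + 0.0004 + 0.0036 = 0.3642
B_pasc = 1 / 0.3642 = 2.7457
Σp_hortᵢ² = 0.16² + 0.18² + 0.02² + 0.02² + 0.22² + 0.22² + 0.18² = 0.0256 + 0.0324 + 0.0004 + 0.0004 + 0.0484 + 0.0484 + 0.0324 = 0.1880
B_hort = 1 / 0.1880 = 5.3191
Σp_terrᵢ² = 0.05² + 0.12² + 0.03² + 0.24² + 0.21² + 0.07² + 0.28² = 0.0025 + 0.0144 + 0.0009 + 0.0576 + 0.0441 + 0.0049 + 0.0784 = 0.2028
B_terr = 1 / 0.2028 = 4.9310
Ranking by B (broadest → narrowest): Bombus hortorum (5.32) > Bombus terrestris (4.93) > Bombus pascuorum (2.75)

Bombus hortorum > Bombus terrestris > Bombus pascuorum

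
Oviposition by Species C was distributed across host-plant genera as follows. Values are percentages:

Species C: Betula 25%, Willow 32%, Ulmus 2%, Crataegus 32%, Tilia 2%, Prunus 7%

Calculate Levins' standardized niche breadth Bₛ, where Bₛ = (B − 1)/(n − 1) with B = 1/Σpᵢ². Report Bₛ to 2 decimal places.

Convert percentages to proportions (divide by 100).
Σpᵢ² = 0.25² + 0.32² + 0.02² + 0.32² + 0.02² + 0.07² = 0.0625 + 0.1024 + 0.0004 + 0.1024 + 0.0004 + 0.0049 = 0.2730
B = 1 / 0.2730 = 3.6630
Bₛ = (B − 1)/(n − 1) = (3.6630 − 1)/(6 − 1) = 2.6630/5 = 0.5326

0.53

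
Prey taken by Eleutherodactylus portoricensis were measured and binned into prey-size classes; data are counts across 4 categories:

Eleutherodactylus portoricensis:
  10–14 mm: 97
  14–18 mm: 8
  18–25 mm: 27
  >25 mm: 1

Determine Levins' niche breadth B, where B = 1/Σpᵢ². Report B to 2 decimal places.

Proportions for Eleutherodactylus portoricensis (n=133): 97/133=0.7293, 8/133=0.0602, 27/133=0.2030, 1/133=0.0075
Σpᵢ² = 0.7293² + 0.0602² + 0.2030² + 0.0075² = 0.531878 + 0.003624 + 0.041209 + 0.000056 = 0.576767
B = 1 / 0.576767 = 1.7338

1.73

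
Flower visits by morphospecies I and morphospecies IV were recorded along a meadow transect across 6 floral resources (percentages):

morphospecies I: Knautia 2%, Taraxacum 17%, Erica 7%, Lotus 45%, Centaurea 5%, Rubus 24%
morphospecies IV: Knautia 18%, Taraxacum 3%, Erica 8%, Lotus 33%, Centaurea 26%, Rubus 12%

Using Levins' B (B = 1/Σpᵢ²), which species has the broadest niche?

morphospecies IV

Convert percentages to proportions (divide by 100).
Σp_Iᵢ² = 0.02² + 0.17² + 0.07² + 0.45² + 0.05² + 0.24² = 0.0004 + 0.0289 + 0.0049 + 0.2025 + 0.0025 + 0.0576 = 0.2968
B_I = 1 / 0.2968 = 3.3693
Σp_IVᵢ² = 0.18² + 0.03² + 0.08² + 0.33² + 0.26² + 0.12² = 0.0324 + 0.0009 + 0.0064 + 0.1089 + 0.0676 + 0.0144 = 0.2306
B_IV = 1 / 0.2306 = 4.3365
Highest B → broadest niche (most generalist): morphospecies IV (B = 4.34).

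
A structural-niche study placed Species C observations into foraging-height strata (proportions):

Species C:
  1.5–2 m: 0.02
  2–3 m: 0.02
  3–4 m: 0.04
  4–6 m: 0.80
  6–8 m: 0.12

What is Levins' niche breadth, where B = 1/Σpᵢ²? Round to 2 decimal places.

1.52

Σpᵢ² = 0.02² + 0.02² + 0.04² + 0.80² + 0.12² = 0.0004 + 0.0004 + 0.0016 + 0.6400 + 0.0144 = 0.6568
B = 1 / 0.6568 = 1.5225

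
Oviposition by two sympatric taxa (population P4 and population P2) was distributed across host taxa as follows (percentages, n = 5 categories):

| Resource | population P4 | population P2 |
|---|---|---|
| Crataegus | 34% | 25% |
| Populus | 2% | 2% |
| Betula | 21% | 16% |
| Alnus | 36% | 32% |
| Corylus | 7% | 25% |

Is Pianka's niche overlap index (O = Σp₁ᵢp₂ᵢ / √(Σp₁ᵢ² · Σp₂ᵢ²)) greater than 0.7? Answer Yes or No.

Yes

Convert percentages to proportions (divide by 100).
Σ p₁ᵢp₂ᵢ = 0.0850 + 0.0004 + 0.0336 + 0.1152 + 0.0175 = 0.2517
Σp_1ᵢ² = 0.34² + 0.02² + 0.21² + 0.36² + 0.07² = 0.1156 + 0.0004 + 0.0441 + 0.1296 + 0.0049 = 0.2946
Σp_2ᵢ² = 0.25² + 0.02² + 0.16² + 0.32² + 0.25² = 0.0625 + 0.0004 + 0.0256 + 0.1024 + 0.0625 = 0.2534
O = 0.2517 / √(0.2946 × 0.2534) = 0.2517 / 0.27322 = 0.9212
O = 0.9212 > 0.7 → Yes.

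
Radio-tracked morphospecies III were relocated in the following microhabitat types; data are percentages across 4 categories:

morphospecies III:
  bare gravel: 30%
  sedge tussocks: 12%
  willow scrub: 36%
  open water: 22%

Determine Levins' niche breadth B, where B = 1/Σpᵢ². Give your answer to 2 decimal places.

Convert percentages to proportions (divide by 100).
Σpᵢ² = 0.30² + 0.12² + 0.36² + 0.22² = 0.0900 + 0.0144 + 0.1296 + 0.0484 = 0.2824
B = 1 / 0.2824 = 3.5411

3.54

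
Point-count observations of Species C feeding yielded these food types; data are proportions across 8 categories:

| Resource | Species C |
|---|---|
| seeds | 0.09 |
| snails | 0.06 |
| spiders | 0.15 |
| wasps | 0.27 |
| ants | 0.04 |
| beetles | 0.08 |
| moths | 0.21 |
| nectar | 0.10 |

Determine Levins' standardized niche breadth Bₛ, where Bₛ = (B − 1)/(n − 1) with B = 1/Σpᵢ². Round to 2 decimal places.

0.70

Σpᵢ² = 0.09² + 0.06² + 0.15² + 0.27² + 0.04² + 0.08² + 0.21² + 0.10² = 0.0081 + 0.0036 + 0.0225 + 0.0729 + 0.0016 + 0.0064 + 0.0441 + 0.0100 = 0.1692
B = 1 / 0.1692 = 5.9102
Bₛ = (B − 1)/(n − 1) = (5.9102 − 1)/(8 − 1) = 4.9102/7 = 0.7015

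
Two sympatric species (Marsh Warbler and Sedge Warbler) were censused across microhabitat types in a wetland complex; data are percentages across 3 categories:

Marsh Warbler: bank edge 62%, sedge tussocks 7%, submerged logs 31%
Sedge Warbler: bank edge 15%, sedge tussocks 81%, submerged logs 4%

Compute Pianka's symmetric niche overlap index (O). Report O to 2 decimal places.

Convert percentages to proportions (divide by 100).
Σ p₁ᵢp₂ᵢ = 0.0930 + 0.0567 + 0.0124 = 0.1621
Σp_1ᵢ² = 0.62² + 0.07² + 0.31² = 0.3844 + 0.0049 + 0.0961 = 0.4854
Σp_2ᵢ² = 0.15² + 0.81² + 0.04² = 0.0225 + 0.6561 + 0.0016 = 0.6802
O = 0.1621 / √(0.4854 × 0.6802) = 0.1621 / 0.57460 = 0.2821

0.28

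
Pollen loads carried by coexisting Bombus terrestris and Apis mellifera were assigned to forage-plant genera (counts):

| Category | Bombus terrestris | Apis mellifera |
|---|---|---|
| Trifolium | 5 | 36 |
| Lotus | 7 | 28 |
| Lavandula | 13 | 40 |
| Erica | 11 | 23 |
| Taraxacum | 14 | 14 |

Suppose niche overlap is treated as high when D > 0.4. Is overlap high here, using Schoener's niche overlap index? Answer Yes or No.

Proportions for Bombus terrestris (n=50): 5/50=0.1000, 7/50=0.1400, 13/50=0.2600, 11/50=0.2200, 14/50=0.2800
Proportions for Apis mellifera (n=141): 36/141=0.2553, 28/141=0.1986, 40/141=0.2837, 23/141=0.1631, 14/141=0.0993
Σ|p₁ᵢ − p₂ᵢ| = 0.1553 + 0.0586 + 0.0237 + 0.0569 + 0.1807 = 0.4752
D = 1 − ½ × 0.4752 = 1 − 0.23760 = 0.76240
D = 0.76240 > 0.4 → Yes.

Yes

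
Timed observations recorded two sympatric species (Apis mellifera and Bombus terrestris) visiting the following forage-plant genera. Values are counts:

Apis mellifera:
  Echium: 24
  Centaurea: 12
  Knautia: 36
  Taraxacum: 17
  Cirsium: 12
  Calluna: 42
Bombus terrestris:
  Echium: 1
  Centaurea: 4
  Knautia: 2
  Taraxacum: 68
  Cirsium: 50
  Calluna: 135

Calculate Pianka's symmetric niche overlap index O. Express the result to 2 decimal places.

0.73

Proportions for Apis mellifera (n=143): 24/143=0.1678, 12/143=0.0839, 36/143=0.2517, 17/143=0.1189, 12/143=0.0839, 42/143=0.2937
Proportions for Bombus terrestris (n=260): 1/260=0.0038, 4/260=0.0154, 2/260=0.0077, 68/260=0.2615, 50/260=0.1923, 135/260=0.5192
Σ p₁ᵢp₂ᵢ = 0.000638 + 0.001292 + 0.001938 + 0.031092 + 0.016134 + 0.152489 = 0.203583
Σp_1ᵢ² = 0.1678² + 0.0839² + 0.2517² + 0.1189² + 0.0839² + 0.2937² = 0.028157 + 0.007039 + 0.063353 + 0.014137 + 0.007039 + 0.086260 = 0.205985
Σp_2ᵢ² = 0.0038² + 0.0154² + 0.0077² + 0.2615² + 0.1923² + 0.5192² = 0.000014 + 0.000237 + 0.000059 + 0.068382 + 0.036979 + 0.269569 = 0.375240
O = 0.203583 / √(0.205985 × 0.375240) = 0.203583 / 0.2780176 = 0.7323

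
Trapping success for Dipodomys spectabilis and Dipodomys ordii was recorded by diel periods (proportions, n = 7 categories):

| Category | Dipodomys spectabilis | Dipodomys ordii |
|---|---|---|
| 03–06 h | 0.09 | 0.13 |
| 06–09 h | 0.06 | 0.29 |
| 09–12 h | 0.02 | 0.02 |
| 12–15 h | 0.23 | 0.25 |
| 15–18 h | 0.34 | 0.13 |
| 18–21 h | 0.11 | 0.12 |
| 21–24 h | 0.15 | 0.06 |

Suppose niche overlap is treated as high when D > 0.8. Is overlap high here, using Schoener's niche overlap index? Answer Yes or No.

Σ|p₁ᵢ − p₂ᵢ| = 0.04 + 0.23 + 0.00 + 0.02 + 0.21 + 0.01 + 0.09 = 0.60
D = 1 − ½ × 0.60 = 1 − 0.300 = 0.7000
D = 0.7000 < 0.8 → No.

No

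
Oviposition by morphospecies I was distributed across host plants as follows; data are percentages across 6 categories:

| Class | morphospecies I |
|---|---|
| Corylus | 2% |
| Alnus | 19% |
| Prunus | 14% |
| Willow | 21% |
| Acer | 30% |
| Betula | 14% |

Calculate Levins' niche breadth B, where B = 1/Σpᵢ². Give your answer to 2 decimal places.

Convert percentages to proportions (divide by 100).
Σpᵢ² = 0.02² + 0.19² + 0.14² + 0.21² + 0.30² + 0.14² = 0.0004 + 0.0361 + 0.0196 + 0.0441 + 0.0900 + 0.0196 = 0.2098
B = 1 / 0.2098 = 4.7664

4.77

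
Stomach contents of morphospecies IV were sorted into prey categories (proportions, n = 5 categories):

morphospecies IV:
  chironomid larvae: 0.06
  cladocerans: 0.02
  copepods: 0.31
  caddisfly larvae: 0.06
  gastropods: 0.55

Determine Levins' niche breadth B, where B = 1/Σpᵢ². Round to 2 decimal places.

2.46

Σpᵢ² = 0.06² + 0.02² + 0.31² + 0.06² + 0.55² = 0.0036 + 0.0004 + 0.0961 + 0.0036 + 0.3025 = 0.4062
B = 1 / 0.4062 = 2.4618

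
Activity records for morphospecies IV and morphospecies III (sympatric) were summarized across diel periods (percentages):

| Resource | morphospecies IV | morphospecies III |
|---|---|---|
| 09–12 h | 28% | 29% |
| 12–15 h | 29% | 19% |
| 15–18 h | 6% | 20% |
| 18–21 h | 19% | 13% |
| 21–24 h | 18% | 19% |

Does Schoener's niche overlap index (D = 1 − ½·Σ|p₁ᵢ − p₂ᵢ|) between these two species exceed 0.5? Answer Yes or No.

Convert percentages to proportions (divide by 100).
Σ|p₁ᵢ − p₂ᵢ| = 0.01 + 0.10 + 0.14 + 0.06 + 0.01 = 0.32
D = 1 − ½ × 0.32 = 1 − 0.160 = 0.8400
D = 0.8400 > 0.5 → Yes.

Yes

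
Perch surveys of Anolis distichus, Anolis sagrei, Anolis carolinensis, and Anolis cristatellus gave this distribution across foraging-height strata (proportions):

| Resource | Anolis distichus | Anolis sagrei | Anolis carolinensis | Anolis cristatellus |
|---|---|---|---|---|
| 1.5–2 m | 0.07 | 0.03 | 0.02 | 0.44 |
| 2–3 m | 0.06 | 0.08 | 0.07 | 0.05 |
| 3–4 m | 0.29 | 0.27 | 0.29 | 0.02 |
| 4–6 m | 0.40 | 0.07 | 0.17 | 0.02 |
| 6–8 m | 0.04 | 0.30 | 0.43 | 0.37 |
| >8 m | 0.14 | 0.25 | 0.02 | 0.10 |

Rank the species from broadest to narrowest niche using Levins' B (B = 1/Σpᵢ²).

Σp_distᵢ² = 0.07² + 0.06² + 0.29² + 0.40² + 0.04² + 0.14² = 0.0049 + 0.0036 + 0.0841 + 0.1600 + 0.0016 + 0.0196 = 0.2738
B_dist = 1 / 0.2738 = 3.6523
Σp_sagrᵢ² = 0.03² + 0.08² + 0.27² + 0.07² + 0.30² + 0.25² = 0.0009 + 0.0064 + 0.0729 + 0.0049 + 0.0900 + 0.0625 = 0.2376
B_sagr = 1 / 0.2376 = 4.2088
Σp_caroᵢ² = 0.02² + 0.07² + 0.29² + 0.17² + 0.43² + 0.02² = 0.0004 + 0.0049 + 0.0841 + 0.0289 + 0.1849 + 0.0004 = 0.3036
B_caro = 1 / 0.3036 = 3.2938
Σp_crisᵢ² = 0.44² + 0.05² + 0.02² + 0.02² + 0.37² + 0.10² = 0.1936 + 0.0025 + 0.0004 + 0.0004 + 0.1369 + 0.0100 = 0.3438
B_cris = 1 / 0.3438 = 2.9087
Ranking by B (broadest → narrowest): Anolis sagrei (4.21) > Anolis distichus (3.65) > Anolis carolinensis (3.29) > Anolis cristatellus (2.91)

Anolis sagrei > Anolis distichus > Anolis carolinensis > Anolis cristatellus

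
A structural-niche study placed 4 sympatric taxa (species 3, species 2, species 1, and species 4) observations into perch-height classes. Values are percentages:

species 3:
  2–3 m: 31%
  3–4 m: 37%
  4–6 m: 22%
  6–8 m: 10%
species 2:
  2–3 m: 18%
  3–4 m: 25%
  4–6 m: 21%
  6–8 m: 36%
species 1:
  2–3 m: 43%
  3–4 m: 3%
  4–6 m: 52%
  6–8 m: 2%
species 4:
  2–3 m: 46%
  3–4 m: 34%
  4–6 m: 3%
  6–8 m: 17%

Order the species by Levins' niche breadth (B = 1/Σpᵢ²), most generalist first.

Convert percentages to proportions (divide by 100).
Σp_3ᵢ² = 0.31² + 0.37² + 0.22² + 0.10² = 0.0961 + 0.1369 + 0.0484 + 0.0100 = 0.2914
B_3 = 1 / 0.2914 = 3.4317
Σp_2ᵢ² = 0.18² + 0.25² + 0.21² + 0.36² = 0.0324 + 0.0625 + 0.0441 + 0.1296 = 0.2686
B_2 = 1 / 0.2686 = 3.7230
Σp_1ᵢ² = 0.43² + 0.03² + 0.52² + 0.02² = 0.1849 + 0.0009 + 0.2704 + 0.0004 = 0.4566
B_1 = 1 / 0.4566 = 2.1901
Σp_4ᵢ² = 0.46² + 0.34² + 0.03² + 0.17² = 0.2116 + 0.1156 + 0.0009 + 0.0289 = 0.3570
B_4 = 1 / 0.3570 = 2.8011
Ranking by B (broadest → narrowest): species 2 (3.72) > species 3 (3.43) > species 4 (2.80) > species 1 (2.19)

species 2 > species 3 > species 4 > species 1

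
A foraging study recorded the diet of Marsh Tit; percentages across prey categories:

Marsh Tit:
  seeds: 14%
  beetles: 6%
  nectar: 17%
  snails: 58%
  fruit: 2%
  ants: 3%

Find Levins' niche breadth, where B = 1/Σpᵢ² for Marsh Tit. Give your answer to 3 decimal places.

Convert percentages to proportions (divide by 100).
Σpᵢ² = 0.14² + 0.06² + 0.17² + 0.58² + 0.02² + 0.03² = 0.0196 + 0.0036 + 0.0289 + 0.3364 + 0.0004 + 0.0009 = 0.3898
B = 1 / 0.3898 = 2.56542

2.565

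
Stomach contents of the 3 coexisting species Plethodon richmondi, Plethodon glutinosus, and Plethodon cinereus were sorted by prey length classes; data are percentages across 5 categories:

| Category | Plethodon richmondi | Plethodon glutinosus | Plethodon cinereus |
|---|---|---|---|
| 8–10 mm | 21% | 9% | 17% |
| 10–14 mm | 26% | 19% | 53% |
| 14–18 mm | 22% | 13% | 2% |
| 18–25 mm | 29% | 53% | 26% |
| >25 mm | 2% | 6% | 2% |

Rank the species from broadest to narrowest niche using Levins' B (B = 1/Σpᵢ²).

Convert percentages to proportions (divide by 100).
Σp_richᵢ² = 0.21² + 0.26² + 0.22² + 0.29² + 0.02² = 0.0441 + 0.0676 + 0.0484 + 0.0841 + 0.0004 = 0.2446
B_rich = 1 / 0.2446 = 4.0883
Σp_glutᵢ² = 0.09² + 0.19² + 0.13² + 0.53² + 0.06² = 0.0081 + 0.0361 + 0.0169 + 0.2809 + 0.0036 = 0.3456
B_glut = 1 / 0.3456 = 2.8935
Σp_cineᵢ² = 0.17² + 0.53² + 0.02² + 0.26² + 0.02² = 0.0289 + 0.2809 + 0.0004 + 0.0676 + 0.0004 = 0.3782
B_cine = 1 / 0.3782 = 2.6441
Ranking by B (broadest → narrowest): Plethodon richmondi (4.09) > Plethodon glutinosus (2.89) > Plethodon cinereus (2.64)

Plethodon richmondi > Plethodon glutinosus > Plethodon cinereus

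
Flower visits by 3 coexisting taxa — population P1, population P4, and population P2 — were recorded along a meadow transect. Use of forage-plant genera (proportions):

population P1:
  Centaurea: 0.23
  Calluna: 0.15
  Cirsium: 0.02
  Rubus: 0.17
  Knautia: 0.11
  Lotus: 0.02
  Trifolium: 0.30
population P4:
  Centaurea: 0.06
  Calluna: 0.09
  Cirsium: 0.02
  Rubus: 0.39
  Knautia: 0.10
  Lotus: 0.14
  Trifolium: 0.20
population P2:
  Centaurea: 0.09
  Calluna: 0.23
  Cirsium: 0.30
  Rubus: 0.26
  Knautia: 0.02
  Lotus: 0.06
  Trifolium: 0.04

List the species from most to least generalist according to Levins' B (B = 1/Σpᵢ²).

population P1 > population P2 > population P4

Σp_P1ᵢ² = 0.23² + 0.15² + 0.02² + 0.17² + 0.11² + 0.02² + 0.30² = 0.0529 + 0.0225 + 0.0004 + 0.0289 + 0.0121 + 0.0004 + 0.0900 = 0.2072
B_P1 = 1 / 0.2072 = 4.8263
Σp_P4ᵢ² = 0.06² + 0.09² + 0.02² + 0.39² + 0.10² + 0.14² + 0.20² = 0.0036 + 0.0081 + 0.0004 + 0.1521 + 0.0100 + 0.0196 + 0.0400 = 0.2338
B_P4 = 1 / 0.2338 = 4.2772
Σp_P2ᵢ² = 0.09² + 0.23² + 0.30² + 0.26² + 0.02² + 0.06² + 0.04² = 0.0081 + 0.0529 + 0.0900 + 0.0676 + 0.0004 + 0.0036 + 0.0016 = 0.2242
B_P2 = 1 / 0.2242 = 4.4603
Ranking by B (broadest → narrowest): population P1 (4.83) > population P2 (4.46) > population P4 (4.28)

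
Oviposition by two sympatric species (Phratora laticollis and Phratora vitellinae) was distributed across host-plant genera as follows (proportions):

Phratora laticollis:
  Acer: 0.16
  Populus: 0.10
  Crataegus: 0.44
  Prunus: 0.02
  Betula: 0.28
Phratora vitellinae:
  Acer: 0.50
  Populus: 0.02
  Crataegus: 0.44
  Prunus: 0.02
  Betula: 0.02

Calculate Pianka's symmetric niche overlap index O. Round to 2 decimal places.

0.76

Σ p₁ᵢp₂ᵢ = 0.0800 + 0.0020 + 0.1936 + 0.0004 + 0.0056 = 0.2816
Σp_1ᵢ² = 0.16² + 0.10² + 0.44² + 0.02² + 0.28² = 0.0256 + 0.0100 + 0.1936 + 0.0004 + 0.0784 = 0.3080
Σp_2ᵢ² = 0.50² + 0.02² + 0.44² + 0.02² + 0.02² = 0.2500 + 0.0004 + 0.1936 + 0.0004 + 0.0004 = 0.4448
O = 0.2816 / √(0.3080 × 0.4448) = 0.2816 / 0.37013 = 0.7608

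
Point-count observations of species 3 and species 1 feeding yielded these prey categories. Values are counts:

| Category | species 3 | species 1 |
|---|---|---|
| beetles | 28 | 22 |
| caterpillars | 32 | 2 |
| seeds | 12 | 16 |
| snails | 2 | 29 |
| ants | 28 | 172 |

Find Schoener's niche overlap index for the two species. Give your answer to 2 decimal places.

Proportions for species 3 (n=102): 28/102=0.2745, 32/102=0.3137, 12/102=0.1176, 2/102=0.0196, 28/102=0.2745
Proportions for species 1 (n=241): 22/241=0.0913, 2/241=0.0083, 16/241=0.0664, 29/241=0.1203, 172/241=0.7137
Σ|p₁ᵢ − p₂ᵢ| = 0.1832 + 0.3054 + 0.0512 + 0.1007 + 0.4392 = 1.0797
D = 1 − ½ × 1.0797 = 1 − 0.53985 = 0.46015

0.46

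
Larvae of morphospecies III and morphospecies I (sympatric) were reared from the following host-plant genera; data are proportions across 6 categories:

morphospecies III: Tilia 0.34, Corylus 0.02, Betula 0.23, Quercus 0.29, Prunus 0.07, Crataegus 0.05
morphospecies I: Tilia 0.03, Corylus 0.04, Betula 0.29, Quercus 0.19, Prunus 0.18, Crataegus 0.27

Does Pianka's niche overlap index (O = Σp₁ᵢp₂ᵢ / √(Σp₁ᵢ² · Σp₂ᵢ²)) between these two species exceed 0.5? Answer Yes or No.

Σ p₁ᵢp₂ᵢ = 0.0102 + 0.0008 + 0.0667 + 0.0551 + 0.0126 + 0.0135 = 0.1589
Σp_1ᵢ² = 0.34² + 0.02² + 0.23² + 0.29² + 0.07² + 0.05² = 0.1156 + 0.0004 + 0.0529 + 0.0841 + 0.0049 + 0.0025 = 0.2604
Σp_2ᵢ² = 0.03² + 0.04² + 0.29² + 0.19² + 0.18² + 0.27² = 0.0009 + 0.0016 + 0.0841 + 0.0361 + 0.0324 + 0.0729 = 0.2280
O = 0.1589 / √(0.2604 × 0.2280) = 0.1589 / 0.24366 = 0.6521
O = 0.6521 > 0.5 → Yes.

Yes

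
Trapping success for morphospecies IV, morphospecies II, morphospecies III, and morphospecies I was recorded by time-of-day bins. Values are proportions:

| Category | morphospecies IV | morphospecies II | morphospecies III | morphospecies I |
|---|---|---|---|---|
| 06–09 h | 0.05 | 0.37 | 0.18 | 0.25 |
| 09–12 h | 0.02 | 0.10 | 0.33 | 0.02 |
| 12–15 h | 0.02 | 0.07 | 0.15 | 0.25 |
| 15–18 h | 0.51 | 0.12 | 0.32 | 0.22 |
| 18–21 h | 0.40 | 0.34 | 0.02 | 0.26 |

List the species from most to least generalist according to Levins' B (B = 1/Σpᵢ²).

Σp_IVᵢ² = 0.05² + 0.02² + 0.02² + 0.51² + 0.40² = 0.0025 + 0.0004 + 0.0004 + 0.2601 + 0.1600 = 0.4234
B_IV = 1 / 0.4234 = 2.3618
Σp_IIᵢ² = 0.37² + 0.10² + 0.07² + 0.12² + 0.34² = 0.1369 + 0.0100 + 0.0049 + 0.0144 + 0.1156 = 0.2818
B_II = 1 / 0.2818 = 3.5486
Σp_IIIᵢ² = 0.18² + 0.33² + 0.15² + 0.32² + 0.02² = 0.0324 + 0.1089 + 0.0225 + 0.1024 + 0.0004 = 0.2666
B_III = 1 / 0.2666 = 3.7509
Σp_Iᵢ² = 0.25² + 0.02² + 0.25² + 0.22² + 0.26² = 0.0625 + 0.0004 + 0.0625 + 0.0484 + 0.0676 = 0.2414
B_I = 1 / 0.2414 = 4.1425
Ranking by B (broadest → narrowest): morphospecies I (4.14) > morphospecies III (3.75) > morphospecies II (3.55) > morphospecies IV (2.36)

morphospecies I > morphospecies III > morphospecies II > morphospecies IV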